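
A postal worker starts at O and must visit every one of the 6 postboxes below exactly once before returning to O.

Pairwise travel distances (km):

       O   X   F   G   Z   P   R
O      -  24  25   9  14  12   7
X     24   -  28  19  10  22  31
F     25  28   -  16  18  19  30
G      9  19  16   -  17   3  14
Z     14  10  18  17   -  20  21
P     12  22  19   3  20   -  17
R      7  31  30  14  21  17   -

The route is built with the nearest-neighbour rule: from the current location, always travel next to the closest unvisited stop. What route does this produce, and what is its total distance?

95 km along O → R → G → P → F → Z → X → O.

O → [R:7 / G:9 / P:12 / Z:14 / X:24 / F:25] → R (7)
R → [G:14 / P:17 / Z:21 / F:30 / X:31] → G (14)
G → [P:3 / F:16 / Z:17 / X:19] → P (3)
P → [F:19 / Z:20 / X:22] → F (19)
F → [Z:18 / X:28] → Z (18)
Z → [X:10] → X (10)
Return X→O: 24.
Total = 7 + 14 + 3 + 19 + 18 + 10 + 24 = 95.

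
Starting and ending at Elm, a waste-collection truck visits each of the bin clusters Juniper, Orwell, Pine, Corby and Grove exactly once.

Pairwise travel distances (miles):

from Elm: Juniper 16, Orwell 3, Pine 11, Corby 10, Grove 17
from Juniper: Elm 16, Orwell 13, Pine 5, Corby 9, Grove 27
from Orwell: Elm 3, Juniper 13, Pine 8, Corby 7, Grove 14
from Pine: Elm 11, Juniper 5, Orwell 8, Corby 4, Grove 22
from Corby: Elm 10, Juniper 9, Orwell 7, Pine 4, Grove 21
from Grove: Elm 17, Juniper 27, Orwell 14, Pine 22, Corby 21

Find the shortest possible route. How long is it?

There are 60 distinct closed tours to check (reversals are equivalent).
Elm-Juniper-Orwell-Pine-Corby-Grove-Elm: 16+13+8+4+21+17 = 79
Elm-Juniper-Orwell-Pine-Grove-Corby-Elm: 16+13+8+22+21+10 = 90
Elm-Juniper-Orwell-Corby-Pine-Grove-Elm: 16+13+7+4+22+17 = 79
Elm-Juniper-Orwell-Corby-Grove-Pine-Elm: 16+13+7+21+22+11 = 90
Elm-Juniper-Orwell-Grove-Pine-Corby-Elm: 16+13+14+22+4+10 = 79
Elm-Juniper-Orwell-Grove-Corby-Pine-Elm: 16+13+14+21+4+11 = 79
Elm-Juniper-Pine-Orwell-Corby-Grove-Elm: 16+5+8+7+21+17 = 74
Elm-Juniper-Pine-Orwell-Grove-Corby-Elm: 16+5+8+14+21+10 = 74
Elm-Juniper-Pine-Corby-Orwell-Grove-Elm: 16+5+4+7+14+17 = 63
Elm-Juniper-Pine-Corby-Grove-Orwell-Elm: 16+5+4+21+14+3 = 63
Elm-Juniper-Pine-Grove-Orwell-Corby-Elm: 16+5+22+14+7+10 = 74
Elm-Juniper-Pine-Grove-Corby-Orwell-Elm: 16+5+22+21+7+3 = 74
Elm-Juniper-Corby-Orwell-Pine-Grove-Elm: 16+9+7+8+22+17 = 79
Elm-Juniper-Corby-Orwell-Grove-Pine-Elm: 16+9+7+14+22+11 = 79
… (46 more)
The minimum is 63.
One optimal route: Elm → Juniper → Pine → Corby → Orwell → Grove → Elm (or its reverse).

63 miles — the shortest possible round trip.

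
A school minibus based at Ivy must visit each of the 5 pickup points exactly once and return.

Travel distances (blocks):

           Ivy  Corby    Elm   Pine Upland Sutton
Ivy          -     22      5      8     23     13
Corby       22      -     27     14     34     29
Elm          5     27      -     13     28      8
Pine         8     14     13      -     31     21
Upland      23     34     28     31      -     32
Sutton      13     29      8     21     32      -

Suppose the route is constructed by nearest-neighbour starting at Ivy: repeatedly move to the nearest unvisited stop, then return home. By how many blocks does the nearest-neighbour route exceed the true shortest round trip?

Ivy: Elm=5, Pine=8, Sutton=13, Corby=22, Upland=23 ⇒ Elm
Elm: Sutton=8, Pine=13, Corby=27, Upland=28 ⇒ Sutton
Sutton: Pine=21, Corby=29, Upland=32 ⇒ Pine
Pine: Corby=14, Upland=31 ⇒ Corby
Corby: Upland=34 ⇒ Upland
NN route Ivy → Elm → Sutton → Pine → Corby → Upland → Ivy costs 105.
Optimal: Ivy → Elm → Sutton → Upland → Corby → Pine → Ivy costs 101 (by enumerating all 60 distinct tours).
Excess = 105 − 101 = 4.

4 blocks longer than the optimal tour.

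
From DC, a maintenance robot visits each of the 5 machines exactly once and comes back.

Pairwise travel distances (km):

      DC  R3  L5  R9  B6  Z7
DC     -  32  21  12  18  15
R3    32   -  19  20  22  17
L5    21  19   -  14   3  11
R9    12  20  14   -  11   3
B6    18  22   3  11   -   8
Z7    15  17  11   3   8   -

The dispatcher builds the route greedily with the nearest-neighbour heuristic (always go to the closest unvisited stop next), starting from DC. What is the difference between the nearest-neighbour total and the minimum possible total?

The nearest-neighbour route is 5 km longer than optimal.

DC: R9=12, Z7=15, B6=18, L5=21, R3=32 ⇒ R9
R9: Z7=3, B6=11, L5=14, R3=20 ⇒ Z7
Z7: B6=8, L5=11, R3=17 ⇒ B6
B6: L5=3, R3=22 ⇒ L5
L5: R3=19 ⇒ R3
NN route DC → R9 → Z7 → B6 → L5 → R3 → DC costs 77.
Optimal: DC → R9 → Z7 → R3 → L5 → B6 → DC costs 72 (by enumerating all 60 distinct tours).
Excess = 77 − 72 = 5.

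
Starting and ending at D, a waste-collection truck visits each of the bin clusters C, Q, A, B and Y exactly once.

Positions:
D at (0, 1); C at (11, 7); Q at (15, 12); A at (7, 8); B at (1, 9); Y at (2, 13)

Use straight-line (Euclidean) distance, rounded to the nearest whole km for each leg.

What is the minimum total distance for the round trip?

Shortest round trip = 45 km.

D-C-Q-A-B-Y-D: 13+6+9+6+4+12 = 50
D-C-Q-A-Y-B-D: 13+6+9+7+4+8 = 47
D-C-Q-B-A-Y-D: 13+6+14+6+7+12 = 58
D-C-Q-B-Y-A-D: 13+6+14+4+7+10 = 54
D-C-Q-Y-A-B-D: 13+6+13+7+6+8 = 53
D-C-Q-Y-B-A-D: 13+6+13+4+6+10 = 52
D-C-A-Q-B-Y-D: 13+4+9+14+4+12 = 56
D-C-A-Q-Y-B-D: 13+4+9+13+4+8 = 51
D-C-A-B-Q-Y-D: 13+4+6+14+13+12 = 62
D-C-A-B-Y-Q-D: 13+4+6+4+13+19 = 59
D-C-A-Y-Q-B-D: 13+4+7+13+14+8 = 59
D-C-A-Y-B-Q-D: 13+4+7+4+14+19 = 61
D-C-B-Q-A-Y-D: 13+10+14+9+7+12 = 65
D-C-B-Q-Y-A-D: 13+10+14+13+7+10 = 67
… (46 more)
D-A-C-Q-Y-B-D: 10+4+6+13+4+8 = 45  ← best
The minimum is 45.
One optimal route: D → A → C → Q → Y → B → D (or its reverse).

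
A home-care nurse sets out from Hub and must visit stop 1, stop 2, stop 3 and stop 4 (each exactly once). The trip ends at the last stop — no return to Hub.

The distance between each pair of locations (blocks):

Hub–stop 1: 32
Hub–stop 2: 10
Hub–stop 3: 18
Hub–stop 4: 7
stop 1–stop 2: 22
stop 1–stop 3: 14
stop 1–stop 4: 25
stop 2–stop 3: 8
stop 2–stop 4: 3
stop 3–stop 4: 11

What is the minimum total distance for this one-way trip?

There are 4! = 24 possible orderings.
Hub → stop 1 → stop 2 → stop 3 → stop 4: 32+22+8+11 = 73
Hub → stop 1 → stop 2 → stop 4 → stop 3: 32+22+3+11 = 68
Hub → stop 1 → stop 3 → stop 2 → stop 4: 32+14+8+3 = 57
Hub → stop 1 → stop 3 → stop 4 → stop 2: 32+14+11+3 = 60
Hub → stop 1 → stop 4 → stop 2 → stop 3: 32+25+3+8 = 68
Hub → stop 1 → stop 4 → stop 3 → stop 2: 32+25+11+8 = 76
Hub → stop 2 → stop 1 → stop 3 → stop 4: 10+22+14+11 = 57
Hub → stop 2 → stop 1 → stop 4 → stop 3: 10+22+25+11 = 68
Hub → stop 2 → stop 3 → stop 1 → stop 4: 10+8+14+25 = 57
Hub → stop 2 → stop 3 → stop 4 → stop 1: 10+8+11+25 = 54
Hub → stop 2 → stop 4 → stop 1 → stop 3: 10+3+25+14 = 52
Hub → stop 2 → stop 4 → stop 3 → stop 1: 10+3+11+14 = 38
Hub → stop 3 → stop 1 → stop 2 → stop 4: 18+14+22+3 = 57
Hub → stop 3 → stop 1 → stop 4 → stop 2: 18+14+25+3 = 60
… (10 more)
Hub → stop 4 → stop 2 → stop 3 → stop 1: 7+3+8+14 = 32  ← best
The minimum is 32.
One shortest path: Hub → stop 4 → stop 2 → stop 3 → stop 1.

Shortest open route: 32 blocks.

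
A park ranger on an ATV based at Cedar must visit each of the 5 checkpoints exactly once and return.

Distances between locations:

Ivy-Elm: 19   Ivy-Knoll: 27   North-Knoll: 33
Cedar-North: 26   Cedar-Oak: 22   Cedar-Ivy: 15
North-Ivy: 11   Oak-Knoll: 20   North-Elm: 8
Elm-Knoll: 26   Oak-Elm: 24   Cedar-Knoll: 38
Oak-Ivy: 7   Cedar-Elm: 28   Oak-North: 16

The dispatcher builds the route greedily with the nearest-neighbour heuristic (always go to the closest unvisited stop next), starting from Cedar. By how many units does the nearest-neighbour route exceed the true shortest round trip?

The nearest-neighbour route is 8 longer than optimal.

From Cedar: Ivy=15, Oak=22, North=26, Elm=28, Knoll=38 → choose Ivy (15).
From Ivy: Oak=7, North=11, Elm=19, Knoll=27 → choose Oak (7).
From Oak: North=16, Knoll=20, Elm=24 → choose North (16).
From North: Elm=8, Knoll=33 → choose Elm (8).
From Elm: Knoll=26 → choose Knoll (26).
NN route Cedar → Ivy → Oak → North → Elm → Knoll → Cedar costs 110.
Optimal: Cedar → Oak → Knoll → Elm → North → Ivy → Cedar costs 102 (by enumerating all 60 distinct tours).
Excess = 110 − 102 = 8.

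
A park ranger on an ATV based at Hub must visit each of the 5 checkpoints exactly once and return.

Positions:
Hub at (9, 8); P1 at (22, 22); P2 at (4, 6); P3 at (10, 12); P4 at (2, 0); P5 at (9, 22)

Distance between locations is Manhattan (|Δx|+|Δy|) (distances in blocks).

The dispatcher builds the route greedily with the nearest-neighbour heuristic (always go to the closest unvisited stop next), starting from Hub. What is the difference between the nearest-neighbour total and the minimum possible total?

From Hub: P3=5, P2=7, P5=14, P4=15, P1=27 → choose P3 (5).
From P3: P5=11, P2=12, P4=20, P1=22 → choose P5 (11).
From P5: P1=13, P2=21, P4=29 → choose P1 (13).
From P1: P2=34, P4=42 → choose P2 (34).
From P2: P4=8 → choose P4 (8).
NN route Hub → P3 → P5 → P1 → P2 → P4 → Hub costs 86.
Optimal: Hub → P2 → P4 → P3 → P1 → P5 → Hub costs 84 (by enumerating all 60 distinct tours).
Excess = 86 − 84 = 2.

2 blocks longer than the optimal tour.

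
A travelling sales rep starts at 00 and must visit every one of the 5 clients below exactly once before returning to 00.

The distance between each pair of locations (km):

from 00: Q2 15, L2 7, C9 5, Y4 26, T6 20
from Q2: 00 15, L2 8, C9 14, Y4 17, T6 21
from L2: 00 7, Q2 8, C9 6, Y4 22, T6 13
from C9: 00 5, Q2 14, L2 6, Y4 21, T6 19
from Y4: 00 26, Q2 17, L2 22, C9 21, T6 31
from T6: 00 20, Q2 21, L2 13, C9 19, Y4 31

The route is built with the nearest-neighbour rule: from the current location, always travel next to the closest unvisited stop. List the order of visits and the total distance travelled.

Total distance 87 km via the nearest-neighbour route 00 → C9 → L2 → Q2 → Y4 → T6 → 00.

From 00: distances to unvisited — C9=5, L2=7, Q2=15, T6=20, Y4=26. Nearest is C9 (5).
From C9: distances to unvisited — L2=6, Q2=14, T6=19, Y4=21. Nearest is L2 (6).
From L2: distances to unvisited — Q2=8, T6=13, Y4=22. Nearest is Q2 (8).
From Q2: distances to unvisited — Y4=17, T6=21. Nearest is Y4 (17).
From Y4: distances to unvisited — T6=31. Nearest is T6 (31).
Return T6→00: 20.
Total = 5 + 6 + 8 + 17 + 31 + 20 = 87.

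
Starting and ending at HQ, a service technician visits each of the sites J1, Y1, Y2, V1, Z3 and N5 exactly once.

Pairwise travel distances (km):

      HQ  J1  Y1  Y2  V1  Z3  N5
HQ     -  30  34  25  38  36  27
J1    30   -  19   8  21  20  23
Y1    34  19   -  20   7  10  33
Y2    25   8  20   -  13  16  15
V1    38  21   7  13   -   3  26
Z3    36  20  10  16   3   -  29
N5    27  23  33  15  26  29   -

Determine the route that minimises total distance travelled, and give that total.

Minimum total distance: 114 km.

With 6 stops there are 6!/2 = 360 distinct round trips (a route and its reverse cost the same).
HQ-J1-Y1-Y2-V1-Z3-N5-HQ: 30+19+20+13+3+29+27 = 141
HQ-J1-Y1-Y2-V1-N5-Z3-HQ: 30+19+20+13+26+29+36 = 173
HQ-J1-Y1-Y2-Z3-V1-N5-HQ: 30+19+20+16+3+26+27 = 141
HQ-J1-Y1-Y2-Z3-N5-V1-HQ: 30+19+20+16+29+26+38 = 178
HQ-J1-Y1-Y2-N5-V1-Z3-HQ: 30+19+20+15+26+3+36 = 149
HQ-J1-Y1-Y2-N5-Z3-V1-HQ: 30+19+20+15+29+3+38 = 154
HQ-J1-Y1-V1-Y2-Z3-N5-HQ: 30+19+7+13+16+29+27 = 141
HQ-J1-Y1-V1-Y2-N5-Z3-HQ: 30+19+7+13+15+29+36 = 149
… (352 more)
HQ-Y1-V1-Z3-J1-Y2-N5-HQ: 34+7+3+20+8+15+27 = 114  ← best
The minimum is 114.
One optimal route: HQ → Y1 → V1 → Z3 → J1 → Y2 → N5 → HQ (or its reverse).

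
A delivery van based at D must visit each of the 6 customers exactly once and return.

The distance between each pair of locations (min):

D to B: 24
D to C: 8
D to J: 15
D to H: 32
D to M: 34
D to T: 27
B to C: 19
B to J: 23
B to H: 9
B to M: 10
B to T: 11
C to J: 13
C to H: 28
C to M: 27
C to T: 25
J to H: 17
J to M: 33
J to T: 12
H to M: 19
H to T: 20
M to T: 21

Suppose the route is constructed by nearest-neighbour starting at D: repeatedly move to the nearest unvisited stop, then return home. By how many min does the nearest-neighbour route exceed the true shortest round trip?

D: C=8, J=15, B=24, T=27, H=32, M=34 ⇒ C
C: J=13, B=19, T=25, M=27, H=28 ⇒ J
J: T=12, H=17, B=23, M=33 ⇒ T
T: B=11, H=20, M=21 ⇒ B
B: H=9, M=10 ⇒ H
H: M=19 ⇒ M
NN route D → C → J → T → B → H → M → D costs 106.
Optimal: D → C → M → B → H → T → J → D costs 101 (by enumerating all 360 distinct tours).
Excess = 106 − 101 = 5.

The nearest-neighbour route is 5 min longer than optimal.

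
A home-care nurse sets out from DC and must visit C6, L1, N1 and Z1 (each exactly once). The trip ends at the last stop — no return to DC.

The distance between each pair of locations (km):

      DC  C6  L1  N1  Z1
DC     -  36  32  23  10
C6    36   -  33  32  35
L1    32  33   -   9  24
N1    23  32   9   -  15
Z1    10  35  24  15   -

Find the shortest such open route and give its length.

Shortest open route: 67 km.

There are 4! = 24 possible orderings.
DC - C6 - L1 - N1 - Z1: 36+33+9+15 = 93
DC - C6 - L1 - Z1 - N1: 36+33+24+15 = 108
DC - C6 - N1 - L1 - Z1: 36+32+9+24 = 101
DC - C6 - N1 - Z1 - L1: 36+32+15+24 = 107
DC - C6 - Z1 - L1 - N1: 36+35+24+9 = 104
DC - C6 - Z1 - N1 - L1: 36+35+15+9 = 95
DC - L1 - C6 - N1 - Z1: 32+33+32+15 = 112
DC - L1 - C6 - Z1 - N1: 32+33+35+15 = 115
DC - L1 - N1 - C6 - Z1: 32+9+32+35 = 108
DC - L1 - N1 - Z1 - C6: 32+9+15+35 = 91
DC - L1 - Z1 - C6 - N1: 32+24+35+32 = 123
DC - L1 - Z1 - N1 - C6: 32+24+15+32 = 103
DC - N1 - C6 - L1 - Z1: 23+32+33+24 = 112
DC - N1 - C6 - Z1 - L1: 23+32+35+24 = 114
… (10 more)
DC - Z1 - N1 - L1 - C6: 10+15+9+33 = 67  ← best
The minimum is 67.
One shortest path: DC → Z1 → N1 → L1 → C6.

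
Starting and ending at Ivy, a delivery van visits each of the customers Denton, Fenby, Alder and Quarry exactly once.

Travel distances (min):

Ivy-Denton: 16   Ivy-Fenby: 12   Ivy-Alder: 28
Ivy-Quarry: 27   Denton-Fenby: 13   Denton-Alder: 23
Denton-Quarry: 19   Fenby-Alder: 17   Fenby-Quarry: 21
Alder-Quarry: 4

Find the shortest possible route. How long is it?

68 min — the shortest possible round trip.

Ivy-Denton-Fenby-Alder-Quarry-Ivy: 16+13+17+4+27 = 77
Ivy-Denton-Fenby-Quarry-Alder-Ivy: 16+13+21+4+28 = 82
Ivy-Denton-Alder-Fenby-Quarry-Ivy: 16+23+17+21+27 = 104
Ivy-Denton-Alder-Quarry-Fenby-Ivy: 16+23+4+21+12 = 76
Ivy-Denton-Quarry-Fenby-Alder-Ivy: 16+19+21+17+28 = 101
Ivy-Denton-Quarry-Alder-Fenby-Ivy: 16+19+4+17+12 = 68
Ivy-Fenby-Denton-Alder-Quarry-Ivy: 12+13+23+4+27 = 79
Ivy-Fenby-Denton-Quarry-Alder-Ivy: 12+13+19+4+28 = 76
Ivy-Fenby-Alder-Denton-Quarry-Ivy: 12+17+23+19+27 = 98
Ivy-Fenby-Quarry-Denton-Alder-Ivy: 12+21+19+23+28 = 103
Ivy-Alder-Denton-Fenby-Quarry-Ivy: 28+23+13+21+27 = 112
Ivy-Alder-Fenby-Denton-Quarry-Ivy: 28+17+13+19+27 = 104
The minimum is 68.
One optimal route: Ivy → Denton → Quarry → Alder → Fenby → Ivy (or its reverse).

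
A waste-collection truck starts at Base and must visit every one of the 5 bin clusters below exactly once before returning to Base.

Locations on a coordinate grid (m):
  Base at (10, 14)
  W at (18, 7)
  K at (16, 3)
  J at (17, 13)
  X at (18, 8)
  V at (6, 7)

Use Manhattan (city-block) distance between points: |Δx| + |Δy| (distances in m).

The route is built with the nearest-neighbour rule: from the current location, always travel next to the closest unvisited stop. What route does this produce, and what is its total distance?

Base → [J:8 / V:11 / X:14 / W:15 / K:17] → J (8)
J → [X:6 / W:7 / K:11 / V:17] → X (6)
X → [W:1 / K:7 / V:13] → W (1)
W → [K:6 / V:12] → K (6)
K → [V:14] → V (14)
Return V→Base: 11.
Total = 8 + 6 + 1 + 6 + 14 + 11 = 46.

Total distance 46 m via the nearest-neighbour route Base → J → X → W → K → V → Base.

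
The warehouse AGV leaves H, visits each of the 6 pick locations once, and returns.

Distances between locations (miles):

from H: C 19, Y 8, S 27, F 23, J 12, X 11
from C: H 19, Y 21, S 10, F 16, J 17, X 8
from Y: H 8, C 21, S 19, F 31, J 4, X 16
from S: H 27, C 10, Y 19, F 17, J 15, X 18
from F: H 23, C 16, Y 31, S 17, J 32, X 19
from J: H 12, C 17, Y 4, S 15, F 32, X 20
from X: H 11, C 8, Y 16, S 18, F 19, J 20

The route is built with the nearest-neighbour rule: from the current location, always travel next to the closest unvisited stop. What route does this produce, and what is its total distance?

From H: distances to unvisited — Y=8, X=11, J=12, C=19, F=23, S=27. Nearest is Y (8).
From Y: distances to unvisited — J=4, X=16, S=19, C=21, F=31. Nearest is J (4).
From J: distances to unvisited — S=15, C=17, X=20, F=32. Nearest is S (15).
From S: distances to unvisited — C=10, F=17, X=18. Nearest is C (10).
From C: distances to unvisited — X=8, F=16. Nearest is X (8).
From X: distances to unvisited — F=19. Nearest is F (19).
Return F→H: 23.
Total = 8 + 4 + 15 + 10 + 8 + 19 + 23 = 87.

Total distance 87 miles via the nearest-neighbour route H → Y → J → S → C → X → F → H.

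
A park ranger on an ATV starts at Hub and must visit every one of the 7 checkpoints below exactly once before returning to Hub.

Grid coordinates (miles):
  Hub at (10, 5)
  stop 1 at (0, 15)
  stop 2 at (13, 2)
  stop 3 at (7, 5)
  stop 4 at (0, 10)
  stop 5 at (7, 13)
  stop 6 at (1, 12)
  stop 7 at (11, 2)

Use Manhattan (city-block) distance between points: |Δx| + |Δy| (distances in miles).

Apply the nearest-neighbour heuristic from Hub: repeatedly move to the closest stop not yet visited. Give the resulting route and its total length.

At Hub the remaining stops are stop 3 3, stop 7 4, stop 2 6, stop 5 11, stop 4 15, stop 6 16, stop 1 20; go to stop 3.
At stop 3 the remaining stops are stop 7 7, stop 5 8, stop 2 9, stop 4 12, stop 6 13, stop 1 17; go to stop 7.
At stop 7 the remaining stops are stop 2 2, stop 5 15, stop 4 19, stop 6 20, stop 1 24; go to stop 2.
At stop 2 the remaining stops are stop 5 17, stop 4 21, stop 6 22, stop 1 26; go to stop 5.
At stop 5 the remaining stops are stop 6 7, stop 1 9, stop 4 10; go to stop 6.
At stop 6 the remaining stops are stop 4 3, stop 1 4; go to stop 4.
At stop 4 the remaining stops are stop 1 5; go to stop 1.
Return stop 1→Hub: 20.
Total = 3 + 7 + 2 + 17 + 7 + 3 + 5 + 20 = 64.

Nearest-neighbour total = 64 miles; route Hub → stop 3 → stop 7 → stop 2 → stop 5 → stop 6 → stop 4 → stop 1 → Hub.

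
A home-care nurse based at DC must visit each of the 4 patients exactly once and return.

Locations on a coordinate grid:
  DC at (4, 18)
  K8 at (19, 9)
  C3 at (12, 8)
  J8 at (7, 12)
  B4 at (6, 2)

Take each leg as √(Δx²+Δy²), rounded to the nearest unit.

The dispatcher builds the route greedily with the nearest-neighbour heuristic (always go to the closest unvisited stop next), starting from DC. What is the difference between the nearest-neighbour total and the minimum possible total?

Excess over optimum: 2.

DC: J8=7, C3=13, B4=16, K8=17 ⇒ J8
J8: C3=6, B4=10, K8=12 ⇒ C3
C3: K8=7, B4=8 ⇒ K8
K8: B4=15 ⇒ B4
NN route DC → J8 → C3 → K8 → B4 → DC costs 51.
Optimal: DC → K8 → C3 → B4 → J8 → DC costs 49 (by enumerating all 12 distinct tours).
Excess = 51 − 49 = 2.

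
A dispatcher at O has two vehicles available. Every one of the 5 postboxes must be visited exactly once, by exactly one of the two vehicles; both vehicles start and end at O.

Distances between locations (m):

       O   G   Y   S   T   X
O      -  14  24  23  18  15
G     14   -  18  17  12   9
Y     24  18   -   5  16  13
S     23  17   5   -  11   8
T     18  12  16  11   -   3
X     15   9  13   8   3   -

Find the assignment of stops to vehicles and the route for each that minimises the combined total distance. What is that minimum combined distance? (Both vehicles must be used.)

Minimum combined distance: 86 m.

Try each way of splitting the stops between the two vehicles (each non-empty) and, for each split, find the best tour for each vehicle:
  {G} + {Y, S, T, X}: 28 + 58 = 86
  {Y} + {G, S, T, X}: 48 + 60 = 108
  {G, Y} + {S, T, X}: 56 + 52 = 108
  {S} + {G, Y, T, X}: 46 + 66 = 112
  {G, S} + {Y, T, X}: 54 + 58 = 112
  {Y, S} + {G, T, X}: 52 + 44 = 96
  … (15 splits in total)
Best: vehicle 1 O → G → O = 28; vehicle 2 O → Y → S → T → X → O = 58; combined 86.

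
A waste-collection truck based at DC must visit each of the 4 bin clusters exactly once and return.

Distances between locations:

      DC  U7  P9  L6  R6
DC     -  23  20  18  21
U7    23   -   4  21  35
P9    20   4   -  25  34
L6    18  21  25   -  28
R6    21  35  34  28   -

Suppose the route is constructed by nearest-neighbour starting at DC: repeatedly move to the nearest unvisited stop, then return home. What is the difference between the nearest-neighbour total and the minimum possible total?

Excess over optimum: 4.

DC: L6=18, P9=20, R6=21, U7=23 ⇒ L6
L6: U7=21, P9=25, R6=28 ⇒ U7
U7: P9=4, R6=35 ⇒ P9
P9: R6=34 ⇒ R6
NN route DC → L6 → U7 → P9 → R6 → DC costs 98.
Optimal: DC → P9 → U7 → L6 → R6 → DC costs 94 (by enumerating all 12 distinct tours).
Excess = 98 − 94 = 4.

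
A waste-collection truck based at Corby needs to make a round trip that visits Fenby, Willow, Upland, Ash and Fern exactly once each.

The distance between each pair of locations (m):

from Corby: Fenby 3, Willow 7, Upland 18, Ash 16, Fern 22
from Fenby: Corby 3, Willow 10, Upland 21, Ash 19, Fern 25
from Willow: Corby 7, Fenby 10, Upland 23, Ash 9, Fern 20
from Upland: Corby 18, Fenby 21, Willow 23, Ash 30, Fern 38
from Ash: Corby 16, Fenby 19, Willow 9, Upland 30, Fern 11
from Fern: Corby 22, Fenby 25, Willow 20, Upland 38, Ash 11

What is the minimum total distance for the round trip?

With 5 stops there are 5!/2 = 60 distinct round trips (a route and its reverse cost the same).
Corby → Fenby → Willow → Upland → Ash → Fern → Corby: 3+10+23+30+11+22 = 99
Corby → Fenby → Willow → Upland → Fern → Ash → Corby: 3+10+23+38+11+16 = 101
Corby → Fenby → Willow → Ash → Upland → Fern → Corby: 3+10+9+30+38+22 = 112
Corby → Fenby → Willow → Ash → Fern → Upland → Corby: 3+10+9+11+38+18 = 89
Corby → Fenby → Willow → Fern → Upland → Ash → Corby: 3+10+20+38+30+16 = 117
Corby → Fenby → Willow → Fern → Ash → Upland → Corby: 3+10+20+11+30+18 = 92
Corby → Fenby → Upland → Willow → Ash → Fern → Corby: 3+21+23+9+11+22 = 89
Corby → Fenby → Upland → Willow → Fern → Ash → Corby: 3+21+23+20+11+16 = 94
Corby → Fenby → Upland → Ash → Willow → Fern → Corby: 3+21+30+9+20+22 = 105
Corby → Fenby → Upland → Ash → Fern → Willow → Corby: 3+21+30+11+20+7 = 92
Corby → Fenby → Upland → Fern → Willow → Ash → Corby: 3+21+38+20+9+16 = 107
Corby → Fenby → Upland → Fern → Ash → Willow → Corby: 3+21+38+11+9+7 = 89
Corby → Fenby → Ash → Willow → Upland → Fern → Corby: 3+19+9+23+38+22 = 114
Corby → Fenby → Ash → Willow → Fern → Upland → Corby: 3+19+9+20+38+18 = 107
… (46 more)
The minimum is 89.
One optimal route: Corby → Fenby → Willow → Ash → Fern → Upland → Corby (or its reverse).

Minimum total distance: 89 m.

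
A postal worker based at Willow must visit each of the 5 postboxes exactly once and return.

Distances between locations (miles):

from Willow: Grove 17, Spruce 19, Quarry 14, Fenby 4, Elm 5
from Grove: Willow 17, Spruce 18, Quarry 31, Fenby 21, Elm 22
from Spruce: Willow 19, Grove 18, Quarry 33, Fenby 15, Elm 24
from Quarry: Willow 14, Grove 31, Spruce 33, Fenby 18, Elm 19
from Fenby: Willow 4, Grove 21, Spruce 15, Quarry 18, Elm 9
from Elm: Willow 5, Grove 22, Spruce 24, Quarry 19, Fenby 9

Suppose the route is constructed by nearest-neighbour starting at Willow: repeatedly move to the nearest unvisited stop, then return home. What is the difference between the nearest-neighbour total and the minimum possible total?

Willow: Fenby=4, Elm=5, Quarry=14, Grove=17, Spruce=19 ⇒ Fenby
Fenby: Elm=9, Spruce=15, Quarry=18, Grove=21 ⇒ Elm
Elm: Quarry=19, Grove=22, Spruce=24 ⇒ Quarry
Quarry: Grove=31, Spruce=33 ⇒ Grove
Grove: Spruce=18 ⇒ Spruce
NN route Willow → Fenby → Elm → Quarry → Grove → Spruce → Willow costs 100.
Optimal: Willow → Grove → Spruce → Fenby → Quarry → Elm → Willow costs 92 (by enumerating all 60 distinct tours).
Excess = 100 − 92 = 8.

Excess over optimum: 8 miles.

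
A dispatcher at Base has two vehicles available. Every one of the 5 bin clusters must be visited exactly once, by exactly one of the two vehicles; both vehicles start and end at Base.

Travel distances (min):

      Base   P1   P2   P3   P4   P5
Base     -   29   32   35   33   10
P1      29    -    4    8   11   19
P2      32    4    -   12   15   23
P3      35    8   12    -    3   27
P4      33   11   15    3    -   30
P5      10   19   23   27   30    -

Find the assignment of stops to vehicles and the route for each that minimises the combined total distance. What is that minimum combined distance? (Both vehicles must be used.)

Try each way of splitting the stops between the two vehicles (each non-empty) and, for each split, find the best tour for each vehicle:
  {P1} + {P2, P3, P4, P5}: 58 + 81 = 139
  {P2} + {P1, P3, P4, P5}: 64 + 73 = 137
  {P1, P2} + {P3, P4, P5}: 65 + 73 = 138
  {P3} + {P1, P2, P4, P5}: 70 + 81 = 151
  {P1, P3} + {P2, P4, P5}: 72 + 81 = 153
  {P2, P3} + {P1, P4, P5}: 79 + 73 = 152
  … (15 splits in total)
  {P1, P2, P3, P4} + {P5}: 80 + 20 = 100  ← best
Best: vehicle 1 Base → P2 → P1 → P3 → P4 → Base = 80; vehicle 2 Base → P5 → Base = 20; combined 100.

100 min — the smallest possible combined total.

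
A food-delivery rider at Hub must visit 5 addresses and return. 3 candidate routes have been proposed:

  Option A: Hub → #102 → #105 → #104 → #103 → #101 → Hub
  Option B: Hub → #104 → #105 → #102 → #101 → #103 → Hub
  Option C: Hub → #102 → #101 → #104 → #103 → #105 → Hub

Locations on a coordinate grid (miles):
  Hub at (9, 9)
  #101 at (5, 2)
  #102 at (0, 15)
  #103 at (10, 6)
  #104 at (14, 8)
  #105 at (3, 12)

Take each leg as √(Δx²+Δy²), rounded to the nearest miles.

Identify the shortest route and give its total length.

Option A: 11 + 4 + 12 + 4 + 6 + 8 = 45
Option B: 5 + 12 + 4 + 14 + 6 + 3 = 44
Option C: 11 + 14 + 11 + 4 + 9 + 7 = 56

Shortest is Option B, total 44 miles.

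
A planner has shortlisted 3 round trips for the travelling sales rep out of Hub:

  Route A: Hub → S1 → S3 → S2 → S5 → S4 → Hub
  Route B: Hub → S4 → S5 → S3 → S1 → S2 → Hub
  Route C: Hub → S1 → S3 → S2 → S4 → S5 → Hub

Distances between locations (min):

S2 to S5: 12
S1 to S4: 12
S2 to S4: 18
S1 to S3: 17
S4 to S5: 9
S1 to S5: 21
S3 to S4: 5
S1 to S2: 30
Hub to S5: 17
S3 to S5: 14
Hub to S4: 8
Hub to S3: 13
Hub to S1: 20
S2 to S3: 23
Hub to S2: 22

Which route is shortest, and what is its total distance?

Route A: 20 + 17 + 23 + 12 + 9 + 8 = 89
Route B: 8 + 9 + 14 + 17 + 30 + 22 = 100
Route C: 20 + 17 + 23 + 18 + 9 + 17 = 104

Shortest is Route A, total 89 min.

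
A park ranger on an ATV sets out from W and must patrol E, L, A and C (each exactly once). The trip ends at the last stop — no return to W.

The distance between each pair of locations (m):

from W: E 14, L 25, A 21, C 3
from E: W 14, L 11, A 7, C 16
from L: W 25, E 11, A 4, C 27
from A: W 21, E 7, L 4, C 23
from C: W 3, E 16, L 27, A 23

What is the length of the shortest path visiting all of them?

There are 4! = 24 possible orderings.
W - E - L - A - C: 14+11+4+23 = 52
W - E - L - C - A: 14+11+27+23 = 75
W - E - A - L - C: 14+7+4+27 = 52
W - E - A - C - L: 14+7+23+27 = 71
W - E - C - L - A: 14+16+27+4 = 61
W - E - C - A - L: 14+16+23+4 = 57
W - L - E - A - C: 25+11+7+23 = 66
W - L - E - C - A: 25+11+16+23 = 75
W - L - A - E - C: 25+4+7+16 = 52
W - L - A - C - E: 25+4+23+16 = 68
W - L - C - E - A: 25+27+16+7 = 75
W - L - C - A - E: 25+27+23+7 = 82
W - A - E - L - C: 21+7+11+27 = 66
W - A - E - C - L: 21+7+16+27 = 71
… (10 more)
W - C - E - A - L: 3+16+7+4 = 30  ← best
The minimum is 30.
One shortest path: W → C → E → A → L.

Shortest open route: 30 m.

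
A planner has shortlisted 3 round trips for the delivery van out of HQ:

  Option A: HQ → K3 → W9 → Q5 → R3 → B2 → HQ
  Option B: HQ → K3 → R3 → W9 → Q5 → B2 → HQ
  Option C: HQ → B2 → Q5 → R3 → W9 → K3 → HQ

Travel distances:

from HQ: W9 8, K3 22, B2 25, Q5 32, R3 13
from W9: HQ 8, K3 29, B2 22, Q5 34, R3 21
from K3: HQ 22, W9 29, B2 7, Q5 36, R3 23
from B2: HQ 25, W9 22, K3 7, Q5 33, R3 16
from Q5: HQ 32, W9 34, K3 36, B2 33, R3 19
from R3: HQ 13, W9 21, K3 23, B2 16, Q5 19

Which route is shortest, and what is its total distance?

Shortest is Option A, total 145.

Option A: 22 + 29 + 34 + 19 + 16 + 25 = 145
Option B: 22 + 23 + 21 + 34 + 33 + 25 = 158
Option C: 25 + 33 + 19 + 21 + 29 + 22 = 149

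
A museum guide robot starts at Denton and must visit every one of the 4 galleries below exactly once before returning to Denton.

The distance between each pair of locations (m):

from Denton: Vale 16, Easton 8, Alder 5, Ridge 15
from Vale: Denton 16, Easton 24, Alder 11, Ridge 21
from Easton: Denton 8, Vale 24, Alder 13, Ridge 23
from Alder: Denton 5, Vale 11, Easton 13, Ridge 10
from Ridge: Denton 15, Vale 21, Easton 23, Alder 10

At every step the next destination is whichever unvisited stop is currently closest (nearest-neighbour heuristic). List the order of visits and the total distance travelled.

From Denton: distances to unvisited — Alder=5, Easton=8, Ridge=15, Vale=16. Nearest is Alder (5).
From Alder: distances to unvisited — Ridge=10, Vale=11, Easton=13. Nearest is Ridge (10).
From Ridge: distances to unvisited — Vale=21, Easton=23. Nearest is Vale (21).
From Vale: distances to unvisited — Easton=24. Nearest is Easton (24).
Return Easton→Denton: 8.
Total = 5 + 10 + 21 + 24 + 8 = 68.

Nearest-neighbour total = 68 m; route Denton → Alder → Ridge → Vale → Easton → Denton.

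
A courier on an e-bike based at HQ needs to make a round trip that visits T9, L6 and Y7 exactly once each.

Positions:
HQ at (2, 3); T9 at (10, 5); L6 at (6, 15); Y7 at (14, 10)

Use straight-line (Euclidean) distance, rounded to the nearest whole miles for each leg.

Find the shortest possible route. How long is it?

There are 3 distinct closed tours to check (reversals are equivalent).
HQ-T9-L6-Y7-HQ: 8+11+9+14 = 42
HQ-T9-Y7-L6-HQ: 8+6+9+13 = 36
HQ-L6-T9-Y7-HQ: 13+11+6+14 = 44
The minimum is 36.
One optimal route: HQ → T9 → Y7 → L6 → HQ (or its reverse).

Minimum total distance: 36 miles.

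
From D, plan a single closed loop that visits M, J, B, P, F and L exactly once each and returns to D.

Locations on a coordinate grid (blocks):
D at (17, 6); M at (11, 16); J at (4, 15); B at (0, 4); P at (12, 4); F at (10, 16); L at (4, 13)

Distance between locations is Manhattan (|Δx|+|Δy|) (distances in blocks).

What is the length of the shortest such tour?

Shortest round trip = 58 blocks.

With 6 stops there are 6!/2 = 360 distinct round trips (a route and its reverse cost the same).
D→M→J→B→P→F→L→D: 16+8+15+12+14+9+20 = 94
D→M→J→B→P→L→F→D: 16+8+15+12+17+9+17 = 94
D→M→J→B→F→P→L→D: 16+8+15+22+14+17+20 = 112
D→M→J→B→F→L→P→D: 16+8+15+22+9+17+7 = 94
D→M→J→B→L→P→F→D: 16+8+15+13+17+14+17 = 100
D→M→J→B→L→F→P→D: 16+8+15+13+9+14+7 = 82
D→M→J→P→B→F→L→D: 16+8+19+12+22+9+20 = 106
D→M→J→P→B→L→F→D: 16+8+19+12+13+9+17 = 94
… (352 more)
D→M→F→J→L→B→P→D: 16+1+7+2+13+12+7 = 58  ← best
The minimum is 58.
One optimal route: D → M → F → J → L → B → P → D (or its reverse).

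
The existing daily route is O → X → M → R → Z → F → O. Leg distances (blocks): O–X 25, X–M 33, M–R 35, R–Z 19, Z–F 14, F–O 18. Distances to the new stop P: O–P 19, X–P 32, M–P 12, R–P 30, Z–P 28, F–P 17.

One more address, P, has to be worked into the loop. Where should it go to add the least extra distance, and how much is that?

Insertion cost between consecutive stops i–j is d(i,P) + d(P,j) − d(i,j):
  between O and X: 19 + 32 − 25 = 26
  between X and M: 32 + 12 − 33 = 11
  between M and R: 12 + 30 − 35 = 7
  between R and Z: 30 + 28 − 19 = 39
  between Z and F: 28 + 17 − 14 = 31
  between F and O: 17 + 19 − 18 = 18
Cheapest insertion is between M and R, adding 7.
New total = 144 + 7 = 151.

Minimum extra distance: 7 blocks, inserting P between M and R.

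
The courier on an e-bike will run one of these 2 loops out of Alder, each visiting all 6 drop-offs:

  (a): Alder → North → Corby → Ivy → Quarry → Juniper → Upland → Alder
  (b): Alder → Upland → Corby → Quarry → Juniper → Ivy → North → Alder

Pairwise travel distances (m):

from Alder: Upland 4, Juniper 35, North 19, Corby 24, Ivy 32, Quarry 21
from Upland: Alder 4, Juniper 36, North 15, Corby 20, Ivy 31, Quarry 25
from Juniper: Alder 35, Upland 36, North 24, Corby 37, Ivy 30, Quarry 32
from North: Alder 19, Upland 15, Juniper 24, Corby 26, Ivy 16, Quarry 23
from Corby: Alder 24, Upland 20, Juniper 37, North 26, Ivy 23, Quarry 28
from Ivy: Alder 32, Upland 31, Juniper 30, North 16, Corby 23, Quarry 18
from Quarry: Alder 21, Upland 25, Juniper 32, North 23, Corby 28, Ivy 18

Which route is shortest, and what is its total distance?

149 m — (b) is the shortest.

(a): 19 + 26 + 23 + 18 + 32 + 36 + 4 = 158
(b): 4 + 20 + 28 + 32 + 30 + 16 + 19 = 149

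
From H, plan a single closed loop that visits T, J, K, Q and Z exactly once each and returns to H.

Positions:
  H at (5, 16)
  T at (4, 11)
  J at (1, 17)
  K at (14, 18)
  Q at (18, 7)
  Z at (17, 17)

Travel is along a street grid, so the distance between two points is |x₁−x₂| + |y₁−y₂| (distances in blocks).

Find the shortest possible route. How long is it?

With 5 stops there are 5!/2 = 60 distinct round trips (a route and its reverse cost the same).
H → T → J → K → Q → Z → H: 6+9+14+15+11+13 = 68
H → T → J → K → Z → Q → H: 6+9+14+4+11+22 = 66
H → T → J → Q → K → Z → H: 6+9+27+15+4+13 = 74
H → T → J → Q → Z → K → H: 6+9+27+11+4+11 = 68
H → T → J → Z → K → Q → H: 6+9+16+4+15+22 = 72
H → T → J → Z → Q → K → H: 6+9+16+11+15+11 = 68
H → T → K → J → Q → Z → H: 6+17+14+27+11+13 = 88
H → T → K → J → Z → Q → H: 6+17+14+16+11+22 = 86
H → T → K → Q → J → Z → H: 6+17+15+27+16+13 = 94
H → T → K → Q → Z → J → H: 6+17+15+11+16+5 = 70
H → T → K → Z → J → Q → H: 6+17+4+16+27+22 = 92
H → T → K → Z → Q → J → H: 6+17+4+11+27+5 = 70
H → T → Q → J → K → Z → H: 6+18+27+14+4+13 = 82
H → T → Q → J → Z → K → H: 6+18+27+16+4+11 = 82
… (46 more)
H → T → Q → Z → K → J → H: 6+18+11+4+14+5 = 58  ← best
The minimum is 58.
One optimal route: H → T → Q → Z → K → J → H (or its reverse).

58 blocks — the shortest possible round trip.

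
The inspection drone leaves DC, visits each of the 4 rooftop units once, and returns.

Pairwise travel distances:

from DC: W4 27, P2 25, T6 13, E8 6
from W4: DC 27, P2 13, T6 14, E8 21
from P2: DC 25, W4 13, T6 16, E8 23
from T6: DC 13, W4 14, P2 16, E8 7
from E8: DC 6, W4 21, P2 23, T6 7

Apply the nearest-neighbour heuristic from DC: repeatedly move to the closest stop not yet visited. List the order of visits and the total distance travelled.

Total distance 65 via the nearest-neighbour route DC → E8 → T6 → W4 → P2 → DC.

DC → [E8:6 / T6:13 / P2:25 / W4:27] → E8 (6)
E8 → [T6:7 / W4:21 / P2:23] → T6 (7)
T6 → [W4:14 / P2:16] → W4 (14)
W4 → [P2:13] → P2 (13)
Return P2→DC: 25.
Total = 6 + 7 + 14 + 13 + 25 = 65.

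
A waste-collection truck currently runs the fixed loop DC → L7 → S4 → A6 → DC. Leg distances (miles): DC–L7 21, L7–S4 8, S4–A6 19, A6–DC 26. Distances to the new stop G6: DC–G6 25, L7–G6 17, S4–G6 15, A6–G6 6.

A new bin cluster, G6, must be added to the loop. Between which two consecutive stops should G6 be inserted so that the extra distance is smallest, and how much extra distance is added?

Minimum extra distance: 2 miles, inserting G6 between S4 and A6.

Insertion cost between consecutive stops i–j is d(i,G6) + d(G6,j) − d(i,j):
  between DC and L7: 25 + 17 − 21 = 21
  between L7 and S4: 17 + 15 − 8 = 24
  between S4 and A6: 15 + 6 − 19 = 2
  between A6 and DC: 6 + 25 − 26 = 5
Cheapest insertion is between S4 and A6, adding 2.
New total = 74 + 2 = 76.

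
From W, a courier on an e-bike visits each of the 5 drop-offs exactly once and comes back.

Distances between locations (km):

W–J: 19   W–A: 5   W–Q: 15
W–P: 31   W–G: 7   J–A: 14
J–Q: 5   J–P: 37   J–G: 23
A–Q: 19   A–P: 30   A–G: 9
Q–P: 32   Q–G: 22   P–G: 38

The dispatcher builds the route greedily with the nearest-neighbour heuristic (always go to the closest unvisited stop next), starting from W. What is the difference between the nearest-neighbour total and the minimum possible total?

11 km longer than the optimal tour.

W: A=5, G=7, Q=15, J=19, P=31 ⇒ A
A: G=9, J=14, Q=19, P=30 ⇒ G
G: Q=22, J=23, P=38 ⇒ Q
Q: J=5, P=32 ⇒ J
J: P=37 ⇒ P
NN route W → A → G → Q → J → P → W costs 109.
Optimal: W → P → Q → J → A → G → W costs 98 (by enumerating all 60 distinct tours).
Excess = 109 − 98 = 11.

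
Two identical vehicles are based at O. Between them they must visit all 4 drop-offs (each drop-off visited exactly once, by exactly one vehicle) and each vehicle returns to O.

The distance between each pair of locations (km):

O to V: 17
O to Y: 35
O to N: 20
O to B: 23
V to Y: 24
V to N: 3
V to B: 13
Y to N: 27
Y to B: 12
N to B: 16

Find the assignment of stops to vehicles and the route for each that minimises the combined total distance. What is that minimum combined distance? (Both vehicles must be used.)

Try each way of splitting the stops between the two vehicles (each non-empty) and, for each split, find the best tour for each vehicle:
  {V} + {Y, N, B}: 34 + 82 = 116
  {Y} + {V, N, B}: 70 + 59 = 129
  {V, Y} + {N, B}: 76 + 59 = 135
  {N} + {V, Y, B}: 40 + 76 = 116
  {V, N} + {Y, B}: 40 + 70 = 110
  {Y, N} + {V, B}: 82 + 53 = 135
  … (7 splits in total)
Best: vehicle 1 O → V → N → O = 40; vehicle 2 O → Y → B → O = 70; combined 110.

110 km — the smallest possible combined total.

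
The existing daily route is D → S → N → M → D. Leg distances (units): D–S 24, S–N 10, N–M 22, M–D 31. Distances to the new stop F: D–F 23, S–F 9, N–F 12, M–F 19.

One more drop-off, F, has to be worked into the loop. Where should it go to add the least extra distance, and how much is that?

Insertion cost between consecutive stops i–j is d(i,F) + d(F,j) − d(i,j):
  between D and S: 23 + 9 − 24 = 8
  between S and N: 9 + 12 − 10 = 11
  between N and M: 12 + 19 − 22 = 9
  between M and D: 19 + 23 − 31 = 11
Cheapest insertion is between D and S, adding 8.
New total = 87 + 8 = 95.

+8 — insert F between D and S.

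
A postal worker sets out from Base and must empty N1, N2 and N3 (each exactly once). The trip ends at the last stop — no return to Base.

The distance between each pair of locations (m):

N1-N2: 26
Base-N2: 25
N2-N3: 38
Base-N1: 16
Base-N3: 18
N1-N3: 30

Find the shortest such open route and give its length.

Shortest open route: 74 m.

There are 3! = 6 possible orderings.
Base → N1 → N2 → N3: 16+26+38 = 80
Base → N1 → N3 → N2: 16+30+38 = 84
Base → N2 → N1 → N3: 25+26+30 = 81
Base → N2 → N3 → N1: 25+38+30 = 93
Base → N3 → N1 → N2: 18+30+26 = 74
Base → N3 → N2 → N1: 18+38+26 = 82
The minimum is 74.
One shortest path: Base → N3 → N1 → N2.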